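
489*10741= 5252349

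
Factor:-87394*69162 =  - 6044343828 = - 2^2 * 3^1*37^1*1181^1* 11527^1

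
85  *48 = 4080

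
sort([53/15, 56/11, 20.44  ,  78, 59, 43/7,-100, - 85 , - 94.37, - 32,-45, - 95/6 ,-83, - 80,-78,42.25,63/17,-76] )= [ - 100, - 94.37,-85, - 83, - 80  , - 78, - 76,  -  45, - 32, - 95/6,53/15,63/17, 56/11 , 43/7,20.44, 42.25 , 59,  78] 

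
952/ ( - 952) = - 1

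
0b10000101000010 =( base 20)115e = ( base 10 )8514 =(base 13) 3b4c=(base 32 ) 8A2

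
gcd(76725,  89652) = 93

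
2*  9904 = 19808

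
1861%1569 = 292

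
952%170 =102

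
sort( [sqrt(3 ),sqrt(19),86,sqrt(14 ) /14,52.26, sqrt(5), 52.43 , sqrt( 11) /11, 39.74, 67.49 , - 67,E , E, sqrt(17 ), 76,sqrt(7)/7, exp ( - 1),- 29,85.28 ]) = [ - 67,-29,  sqrt(14 ) /14, sqrt( 11)/11,exp( - 1), sqrt(7) /7, sqrt( 3 ), sqrt( 5), E, E,  sqrt( 17 ),  sqrt(19),39.74 , 52.26,52.43, 67.49 , 76,85.28,86] 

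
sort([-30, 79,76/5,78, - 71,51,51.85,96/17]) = [ - 71, - 30 , 96/17,76/5  ,  51,51.85, 78,79] 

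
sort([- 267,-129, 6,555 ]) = [-267, - 129,6,555]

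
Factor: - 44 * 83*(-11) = 2^2 * 11^2*83^1   =  40172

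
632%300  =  32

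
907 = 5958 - 5051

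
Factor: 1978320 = 2^4*3^1*5^1*8243^1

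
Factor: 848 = 2^4*53^1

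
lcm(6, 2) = 6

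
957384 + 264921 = 1222305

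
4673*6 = 28038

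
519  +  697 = 1216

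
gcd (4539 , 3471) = 267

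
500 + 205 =705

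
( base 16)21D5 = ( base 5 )234121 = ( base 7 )34152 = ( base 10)8661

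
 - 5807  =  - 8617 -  - 2810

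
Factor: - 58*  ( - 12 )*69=2^3 * 3^2*23^1*29^1 = 48024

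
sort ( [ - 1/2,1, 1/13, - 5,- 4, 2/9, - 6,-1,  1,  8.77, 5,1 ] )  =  [-6, - 5, - 4, - 1, - 1/2, 1/13,2/9,  1, 1, 1,  5,8.77]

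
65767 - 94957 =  - 29190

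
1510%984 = 526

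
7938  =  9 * 882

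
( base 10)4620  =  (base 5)121440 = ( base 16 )120c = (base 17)FGD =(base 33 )480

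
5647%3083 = 2564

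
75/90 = 5/6 = 0.83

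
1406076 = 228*6167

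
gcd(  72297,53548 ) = 1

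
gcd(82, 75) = 1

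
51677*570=29455890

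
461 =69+392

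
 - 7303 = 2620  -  9923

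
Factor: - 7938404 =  - 2^2*23^1*86287^1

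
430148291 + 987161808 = 1417310099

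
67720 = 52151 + 15569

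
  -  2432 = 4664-7096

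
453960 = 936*485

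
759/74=759/74= 10.26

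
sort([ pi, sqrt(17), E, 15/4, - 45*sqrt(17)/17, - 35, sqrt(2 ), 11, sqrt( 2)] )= [ - 35, - 45*sqrt( 17 )/17, sqrt (2 ) , sqrt(2), E, pi, 15/4, sqrt(17),11]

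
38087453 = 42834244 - 4746791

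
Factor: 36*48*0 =0 = 0^1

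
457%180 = 97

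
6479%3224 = 31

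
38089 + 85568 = 123657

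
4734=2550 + 2184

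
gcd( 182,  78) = 26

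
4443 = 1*4443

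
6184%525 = 409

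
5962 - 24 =5938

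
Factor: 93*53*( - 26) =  - 128154 = - 2^1*3^1*13^1*31^1*53^1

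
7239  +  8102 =15341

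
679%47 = 21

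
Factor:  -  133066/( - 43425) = 2^1*3^( - 2 )*5^ ( - 2)*193^( - 1)*66533^1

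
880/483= 880/483 =1.82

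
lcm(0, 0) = 0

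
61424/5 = 61424/5 = 12284.80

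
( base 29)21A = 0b11010111001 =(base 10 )1721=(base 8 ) 3271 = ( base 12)bb5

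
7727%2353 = 668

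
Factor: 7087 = 19^1*373^1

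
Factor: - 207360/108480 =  - 216/113 = -2^3*3^3*113^(-1 ) 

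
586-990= - 404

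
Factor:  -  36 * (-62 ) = 2232 = 2^3 * 3^2 * 31^1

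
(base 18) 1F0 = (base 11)4a0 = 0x252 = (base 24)10I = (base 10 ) 594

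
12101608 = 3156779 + 8944829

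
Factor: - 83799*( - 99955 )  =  3^2*5^1*9311^1*19991^1 = 8376129045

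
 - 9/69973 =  - 9/69973 =- 0.00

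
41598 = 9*4622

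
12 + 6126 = 6138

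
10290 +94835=105125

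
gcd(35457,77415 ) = 3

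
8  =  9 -1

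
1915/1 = 1915 = 1915.00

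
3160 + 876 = 4036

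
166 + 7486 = 7652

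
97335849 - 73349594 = 23986255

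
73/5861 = 73/5861 =0.01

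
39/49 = 39/49 = 0.80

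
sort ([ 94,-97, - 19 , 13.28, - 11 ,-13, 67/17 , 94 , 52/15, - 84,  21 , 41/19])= [ - 97, - 84,-19, - 13, - 11 , 41/19 , 52/15,  67/17, 13.28, 21,  94, 94]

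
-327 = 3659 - 3986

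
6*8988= 53928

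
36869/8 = 36869/8  =  4608.62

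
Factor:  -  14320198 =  - 2^1*7160099^1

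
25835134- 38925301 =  - 13090167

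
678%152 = 70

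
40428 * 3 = 121284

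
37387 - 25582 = 11805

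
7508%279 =254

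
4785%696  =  609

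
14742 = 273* 54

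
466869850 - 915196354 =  - 448326504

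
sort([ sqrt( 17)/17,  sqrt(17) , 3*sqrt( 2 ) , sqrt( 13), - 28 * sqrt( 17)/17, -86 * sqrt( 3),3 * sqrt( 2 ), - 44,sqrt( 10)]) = [ - 86*sqrt( 3) ,-44, - 28*sqrt ( 17)/17, sqrt(17)/17 , sqrt ( 10 ),  sqrt( 13) , sqrt( 17), 3*sqrt( 2 ),  3*sqrt( 2) ] 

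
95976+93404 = 189380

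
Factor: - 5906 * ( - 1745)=10305970 = 2^1*5^1*349^1 *2953^1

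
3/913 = 3/913 = 0.00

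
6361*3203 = 20374283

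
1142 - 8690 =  - 7548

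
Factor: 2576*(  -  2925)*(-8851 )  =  2^4*3^2 * 5^2*7^1*13^1*23^1*53^1*167^1 = 66690514800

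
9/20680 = 9/20680  =  0.00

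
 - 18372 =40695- 59067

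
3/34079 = 3/34079 = 0.00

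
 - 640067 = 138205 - 778272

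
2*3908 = 7816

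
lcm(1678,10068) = 10068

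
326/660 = 163/330 = 0.49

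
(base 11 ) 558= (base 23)161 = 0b1010011100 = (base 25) 11i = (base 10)668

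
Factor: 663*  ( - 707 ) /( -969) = 7^1  *13^1*19^(  -  1) * 101^1 = 9191/19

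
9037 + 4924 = 13961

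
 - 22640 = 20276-42916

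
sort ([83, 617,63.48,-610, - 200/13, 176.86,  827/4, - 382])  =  [-610,-382, - 200/13, 63.48, 83, 176.86, 827/4, 617]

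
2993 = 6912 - 3919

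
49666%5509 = 85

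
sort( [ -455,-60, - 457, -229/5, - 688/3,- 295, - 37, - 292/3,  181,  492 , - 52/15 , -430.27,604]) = [  -  457, - 455, - 430.27,- 295,-688/3, -292/3, - 60, - 229/5, - 37, - 52/15,181,492,604]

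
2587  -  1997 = 590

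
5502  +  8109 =13611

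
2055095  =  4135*497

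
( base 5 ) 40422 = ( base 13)125c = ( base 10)2612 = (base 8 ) 5064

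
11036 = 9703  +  1333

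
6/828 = 1/138  =  0.01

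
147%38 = 33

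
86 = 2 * 43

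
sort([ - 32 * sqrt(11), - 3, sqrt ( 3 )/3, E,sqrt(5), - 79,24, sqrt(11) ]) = [ - 32*sqrt(11) , - 79, - 3,sqrt(3)/3,sqrt(5) , E,sqrt(11),24 ]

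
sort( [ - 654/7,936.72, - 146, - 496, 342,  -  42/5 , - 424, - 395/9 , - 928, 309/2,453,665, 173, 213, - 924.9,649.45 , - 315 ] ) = [ - 928, - 924.9, - 496, -424, - 315, -146, - 654/7, - 395/9,  -  42/5,  309/2,173,213,  342, 453,649.45, 665,936.72]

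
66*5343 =352638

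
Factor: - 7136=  - 2^5*223^1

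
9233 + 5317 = 14550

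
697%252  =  193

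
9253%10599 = 9253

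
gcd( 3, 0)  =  3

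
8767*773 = 6776891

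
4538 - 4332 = 206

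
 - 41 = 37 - 78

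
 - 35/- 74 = 35/74 = 0.47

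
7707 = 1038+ 6669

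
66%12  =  6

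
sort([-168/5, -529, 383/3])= [ - 529,  -  168/5, 383/3 ]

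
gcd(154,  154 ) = 154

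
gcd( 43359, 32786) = 97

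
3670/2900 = 367/290 = 1.27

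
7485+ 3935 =11420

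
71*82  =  5822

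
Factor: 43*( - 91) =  - 3913 = -7^1*13^1*43^1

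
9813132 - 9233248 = 579884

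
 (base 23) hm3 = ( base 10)9502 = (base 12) 55BA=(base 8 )22436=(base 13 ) 442C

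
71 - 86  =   - 15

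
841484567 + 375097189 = 1216581756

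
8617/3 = 2872 + 1/3 = 2872.33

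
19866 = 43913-24047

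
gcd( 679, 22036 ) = 7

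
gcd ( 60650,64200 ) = 50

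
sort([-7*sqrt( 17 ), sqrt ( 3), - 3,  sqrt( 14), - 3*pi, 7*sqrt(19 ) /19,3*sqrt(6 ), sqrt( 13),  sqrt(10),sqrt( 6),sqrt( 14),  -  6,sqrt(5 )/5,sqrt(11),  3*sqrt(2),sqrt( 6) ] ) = [ - 7*sqrt( 17 ), - 3*pi ,-6,-3,sqrt(5 ) /5,7*sqrt( 19 )/19, sqrt(3), sqrt( 6) , sqrt(6) , sqrt (10 ) , sqrt ( 11), sqrt(13), sqrt(14) , sqrt(14), 3*sqrt( 2), 3*sqrt( 6)] 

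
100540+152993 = 253533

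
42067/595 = 42067/595 =70.70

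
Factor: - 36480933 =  - 3^2* 4053437^1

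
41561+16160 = 57721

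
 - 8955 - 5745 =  - 14700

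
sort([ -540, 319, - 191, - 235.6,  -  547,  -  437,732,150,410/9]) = [ -547,-540, - 437, - 235.6, - 191, 410/9 , 150,319,732] 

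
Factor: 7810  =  2^1*5^1*11^1*71^1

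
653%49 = 16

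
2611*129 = 336819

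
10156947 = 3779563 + 6377384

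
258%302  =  258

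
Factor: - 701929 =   -  127^1*5527^1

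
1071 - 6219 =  - 5148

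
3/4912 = 3/4912 = 0.00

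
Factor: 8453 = 79^1*107^1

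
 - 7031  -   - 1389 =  - 5642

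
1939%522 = 373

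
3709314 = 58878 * 63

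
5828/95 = 61 + 33/95= 61.35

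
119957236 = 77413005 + 42544231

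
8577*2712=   23260824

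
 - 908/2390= -454/1195 = - 0.38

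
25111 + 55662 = 80773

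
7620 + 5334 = 12954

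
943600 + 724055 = 1667655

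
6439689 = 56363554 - 49923865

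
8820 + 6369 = 15189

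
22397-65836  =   - 43439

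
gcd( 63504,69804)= 252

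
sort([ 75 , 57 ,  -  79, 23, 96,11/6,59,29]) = [ - 79, 11/6, 23, 29 , 57 , 59, 75 , 96] 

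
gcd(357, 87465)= 357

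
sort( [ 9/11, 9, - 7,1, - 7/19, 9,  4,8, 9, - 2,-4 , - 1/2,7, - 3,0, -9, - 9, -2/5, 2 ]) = [ - 9,  -  9, - 7, - 4, - 3, - 2, -1/2, - 2/5, - 7/19,0,9/11,1,2,4, 7, 8,9 , 9, 9] 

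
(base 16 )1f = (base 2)11111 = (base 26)15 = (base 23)18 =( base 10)31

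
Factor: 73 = 73^1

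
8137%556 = 353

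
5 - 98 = - 93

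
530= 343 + 187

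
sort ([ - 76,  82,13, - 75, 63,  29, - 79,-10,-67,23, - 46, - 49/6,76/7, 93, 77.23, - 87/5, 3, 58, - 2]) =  [ - 79, - 76, - 75, - 67,-46, - 87/5,  -  10 ,  -  49/6, - 2,3, 76/7, 13, 23,  29,58,63, 77.23, 82,  93]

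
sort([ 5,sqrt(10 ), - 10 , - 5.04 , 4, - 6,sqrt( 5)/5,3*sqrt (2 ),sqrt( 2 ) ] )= [-10, - 6, - 5.04,sqrt( 5 ) /5,sqrt( 2 ),sqrt( 10), 4 , 3*sqrt( 2),5 ] 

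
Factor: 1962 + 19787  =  21749 = 7^1*13^1 * 239^1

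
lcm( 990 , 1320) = 3960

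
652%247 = 158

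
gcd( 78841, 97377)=7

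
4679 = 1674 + 3005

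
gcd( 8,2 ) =2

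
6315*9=56835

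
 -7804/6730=-3902/3365 = -  1.16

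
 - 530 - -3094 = 2564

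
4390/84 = 2195/42 = 52.26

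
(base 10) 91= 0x5B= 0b1011011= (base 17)56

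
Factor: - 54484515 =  - 3^3*5^1 * 31^1* 47^1*277^1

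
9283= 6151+3132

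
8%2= 0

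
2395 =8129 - 5734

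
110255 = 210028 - 99773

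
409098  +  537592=946690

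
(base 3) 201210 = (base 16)216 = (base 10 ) 534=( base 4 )20112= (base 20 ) 16e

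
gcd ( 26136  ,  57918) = 6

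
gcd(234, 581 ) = 1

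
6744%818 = 200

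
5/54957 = 5/54957 = 0.00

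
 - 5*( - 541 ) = 2705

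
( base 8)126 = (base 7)152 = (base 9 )105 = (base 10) 86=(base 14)62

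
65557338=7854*8347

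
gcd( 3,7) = 1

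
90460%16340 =8760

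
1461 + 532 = 1993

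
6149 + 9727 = 15876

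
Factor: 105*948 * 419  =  41707260 = 2^2*3^2*5^1*7^1 *79^1*419^1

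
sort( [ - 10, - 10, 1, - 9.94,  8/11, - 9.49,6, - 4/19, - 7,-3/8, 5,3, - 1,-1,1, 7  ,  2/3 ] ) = [ -10, - 10, - 9.94, - 9.49, - 7,-1 , - 1 , - 3/8, - 4/19 , 2/3,8/11,  1, 1, 3,5, 6, 7] 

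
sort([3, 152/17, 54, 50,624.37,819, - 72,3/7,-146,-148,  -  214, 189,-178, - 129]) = [ - 214, - 178,-148,  -  146, - 129, - 72, 3/7,3, 152/17, 50,54,189,624.37, 819 ]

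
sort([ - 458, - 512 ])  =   [ - 512, - 458]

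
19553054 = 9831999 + 9721055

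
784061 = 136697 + 647364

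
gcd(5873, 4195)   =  839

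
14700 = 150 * 98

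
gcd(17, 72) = 1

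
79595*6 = 477570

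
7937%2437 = 626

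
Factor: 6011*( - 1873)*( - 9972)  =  2^2*3^2*277^1*1873^1*6011^1 =112270789116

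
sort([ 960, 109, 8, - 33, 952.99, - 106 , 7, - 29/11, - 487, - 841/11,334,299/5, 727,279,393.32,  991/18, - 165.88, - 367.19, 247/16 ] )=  [ - 487, - 367.19, - 165.88, - 106,-841/11, - 33, - 29/11, 7, 8,247/16,  991/18,299/5,109, 279,334, 393.32, 727, 952.99,960]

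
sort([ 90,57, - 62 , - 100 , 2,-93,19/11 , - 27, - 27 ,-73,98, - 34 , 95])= [ - 100, - 93, - 73, - 62, - 34, - 27,- 27,  19/11,  2 , 57,  90,95 , 98]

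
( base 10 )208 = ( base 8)320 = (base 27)7J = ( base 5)1313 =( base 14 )10c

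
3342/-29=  - 3342/29 = - 115.24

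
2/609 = 2/609 = 0.00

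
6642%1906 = 924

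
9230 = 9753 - 523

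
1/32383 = 1/32383 = 0.00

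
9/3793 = 9/3793  =  0.00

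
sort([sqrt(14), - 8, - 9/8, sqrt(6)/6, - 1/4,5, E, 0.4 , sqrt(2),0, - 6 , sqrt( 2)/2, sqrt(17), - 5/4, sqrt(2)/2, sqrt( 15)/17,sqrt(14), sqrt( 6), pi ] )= [  -  8, - 6,-5/4,-9/8,-1/4, 0, sqrt (15)/17,0.4, sqrt(6)/6,sqrt(2 )/2, sqrt(2)/2,sqrt(2 ), sqrt ( 6),E, pi,sqrt(14 ), sqrt(14 ), sqrt( 17), 5]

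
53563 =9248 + 44315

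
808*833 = 673064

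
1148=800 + 348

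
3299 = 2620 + 679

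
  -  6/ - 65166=1/10861= 0.00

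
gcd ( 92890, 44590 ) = 70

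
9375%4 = 3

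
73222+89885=163107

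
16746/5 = 16746/5  =  3349.20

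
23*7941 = 182643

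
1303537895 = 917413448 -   -  386124447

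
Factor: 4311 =3^2*479^1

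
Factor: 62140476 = 2^2*3^1*677^1*7649^1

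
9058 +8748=17806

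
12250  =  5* 2450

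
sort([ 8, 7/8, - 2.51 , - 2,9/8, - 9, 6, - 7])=[ - 9, - 7, - 2.51, - 2, 7/8, 9/8,6,8]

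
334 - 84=250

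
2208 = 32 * 69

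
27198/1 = 27198 = 27198.00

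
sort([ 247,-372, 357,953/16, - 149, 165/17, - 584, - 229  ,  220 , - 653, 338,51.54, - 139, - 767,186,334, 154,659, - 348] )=[ - 767, - 653,  -  584 , - 372 , - 348, - 229, - 149, - 139 , 165/17,51.54,953/16, 154,186,220,247 , 334,338,357,659 ] 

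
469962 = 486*967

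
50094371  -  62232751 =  - 12138380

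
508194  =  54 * 9411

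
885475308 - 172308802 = 713166506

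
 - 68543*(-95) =6511585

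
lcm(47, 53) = 2491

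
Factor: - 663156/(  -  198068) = 3^2*109^1*293^(-1)  =  981/293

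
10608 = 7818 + 2790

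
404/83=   404/83 = 4.87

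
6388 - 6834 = -446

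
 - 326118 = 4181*( - 78)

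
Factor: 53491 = 149^1 * 359^1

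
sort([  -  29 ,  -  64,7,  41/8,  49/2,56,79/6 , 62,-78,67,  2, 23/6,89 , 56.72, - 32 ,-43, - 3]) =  [ - 78,  -  64, - 43, - 32, - 29, - 3, 2,23/6,41/8,  7, 79/6,  49/2,56, 56.72,62,67,  89 ] 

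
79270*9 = 713430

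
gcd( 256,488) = 8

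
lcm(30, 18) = 90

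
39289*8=314312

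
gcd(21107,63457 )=1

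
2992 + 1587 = 4579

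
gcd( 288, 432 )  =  144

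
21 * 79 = 1659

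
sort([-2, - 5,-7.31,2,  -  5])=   [- 7.31,-5, - 5,  -  2,2]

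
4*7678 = 30712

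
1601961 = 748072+853889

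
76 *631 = 47956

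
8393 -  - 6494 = 14887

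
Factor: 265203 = 3^2*79^1 * 373^1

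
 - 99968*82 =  - 8197376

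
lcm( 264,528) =528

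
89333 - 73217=16116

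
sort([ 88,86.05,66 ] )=[ 66, 86.05,88]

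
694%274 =146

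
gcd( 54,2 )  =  2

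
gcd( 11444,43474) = 2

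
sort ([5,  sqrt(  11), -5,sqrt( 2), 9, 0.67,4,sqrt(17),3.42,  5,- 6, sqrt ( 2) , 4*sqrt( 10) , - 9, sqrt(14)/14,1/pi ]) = [-9,  -  6,-5,sqrt(14 )/14,1/pi,0.67, sqrt( 2) , sqrt( 2),sqrt(11),3.42,4,sqrt( 17), 5, 5, 9,4*sqrt (10)] 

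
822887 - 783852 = 39035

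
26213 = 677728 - 651515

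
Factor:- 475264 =  -  2^7 * 47^1 *79^1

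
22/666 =11/333 = 0.03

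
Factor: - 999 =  - 3^3* 37^1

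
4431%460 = 291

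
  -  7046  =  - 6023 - 1023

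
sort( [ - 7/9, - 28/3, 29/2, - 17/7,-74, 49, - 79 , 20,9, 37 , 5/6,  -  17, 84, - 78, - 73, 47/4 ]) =[ - 79, - 78, - 74, - 73, - 17, - 28/3, -17/7, - 7/9, 5/6,  9, 47/4, 29/2,20,37,49, 84 ] 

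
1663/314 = 5 + 93/314=5.30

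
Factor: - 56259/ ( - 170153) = 3^2*7^1*17^( - 1 )*19^1*47^1*10009^( - 1)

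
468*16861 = 7890948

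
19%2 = 1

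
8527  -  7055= 1472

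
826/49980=59/3570 = 0.02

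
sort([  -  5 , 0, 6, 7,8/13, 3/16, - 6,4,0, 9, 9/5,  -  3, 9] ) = [-6, - 5 , - 3, 0,0, 3/16, 8/13, 9/5, 4,  6,7, 9, 9 ]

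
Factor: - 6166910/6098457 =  - 2^1 * 3^( - 1 )*5^1*353^1*1747^1 * 2032819^( - 1) 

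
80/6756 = 20/1689 = 0.01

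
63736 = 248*257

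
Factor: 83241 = 3^3*3083^1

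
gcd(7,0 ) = 7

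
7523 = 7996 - 473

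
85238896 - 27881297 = 57357599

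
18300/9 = 2033 + 1/3 = 2033.33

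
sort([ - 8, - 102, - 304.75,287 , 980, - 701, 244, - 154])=[ - 701 ,-304.75, - 154, - 102,- 8,244,287, 980 ] 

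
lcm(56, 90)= 2520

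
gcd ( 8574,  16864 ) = 2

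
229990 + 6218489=6448479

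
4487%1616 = 1255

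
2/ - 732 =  - 1 + 365/366 =- 0.00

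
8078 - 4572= 3506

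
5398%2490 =418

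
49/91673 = 49/91673  =  0.00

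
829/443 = 829/443 = 1.87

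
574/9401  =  82/1343 = 0.06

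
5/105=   1/21  =  0.05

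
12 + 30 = 42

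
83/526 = 83/526 = 0.16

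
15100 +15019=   30119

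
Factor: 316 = 2^2 * 79^1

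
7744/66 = 117 + 1/3 = 117.33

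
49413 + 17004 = 66417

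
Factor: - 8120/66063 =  - 2^3 * 3^(-1)*5^1 * 7^1*19^(-2)*29^1*61^(  -  1 ) 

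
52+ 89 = 141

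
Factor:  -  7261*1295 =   -  5^1*7^1*37^1*53^1*137^1 = -  9402995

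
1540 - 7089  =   - 5549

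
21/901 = 21/901 = 0.02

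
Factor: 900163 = 11^1*19^1*59^1 * 73^1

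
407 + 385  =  792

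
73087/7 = 10441 = 10441.00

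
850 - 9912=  - 9062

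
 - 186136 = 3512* ( - 53 )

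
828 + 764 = 1592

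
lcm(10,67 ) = 670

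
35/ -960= -7/192 = -0.04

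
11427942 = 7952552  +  3475390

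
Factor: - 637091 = - 7^1*13^1*7001^1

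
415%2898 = 415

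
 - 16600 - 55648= - 72248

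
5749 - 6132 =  - 383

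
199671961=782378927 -582706966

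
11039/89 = 11039/89 =124.03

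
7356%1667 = 688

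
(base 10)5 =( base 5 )10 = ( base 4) 11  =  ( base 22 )5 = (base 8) 5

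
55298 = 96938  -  41640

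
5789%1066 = 459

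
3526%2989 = 537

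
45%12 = 9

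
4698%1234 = 996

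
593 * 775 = 459575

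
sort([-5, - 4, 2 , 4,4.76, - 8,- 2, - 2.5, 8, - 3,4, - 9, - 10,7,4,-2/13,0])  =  [- 10, - 9, - 8 , - 5 , - 4, - 3 , - 2.5, - 2,  -  2/13 , 0, 2, 4,  4, 4,  4.76,7,8 ] 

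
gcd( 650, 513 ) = 1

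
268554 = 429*626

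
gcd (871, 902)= 1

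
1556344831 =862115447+694229384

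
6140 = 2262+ 3878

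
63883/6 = 63883/6  =  10647.17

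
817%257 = 46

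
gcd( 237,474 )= 237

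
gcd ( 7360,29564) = 4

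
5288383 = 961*5503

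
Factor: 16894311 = 3^1*7^1*17^1*37^1*1279^1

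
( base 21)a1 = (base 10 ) 211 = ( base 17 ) C7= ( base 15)E1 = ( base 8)323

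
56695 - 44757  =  11938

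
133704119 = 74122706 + 59581413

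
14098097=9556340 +4541757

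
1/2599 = 1/2599 = 0.00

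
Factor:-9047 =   -  83^1*109^1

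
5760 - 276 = 5484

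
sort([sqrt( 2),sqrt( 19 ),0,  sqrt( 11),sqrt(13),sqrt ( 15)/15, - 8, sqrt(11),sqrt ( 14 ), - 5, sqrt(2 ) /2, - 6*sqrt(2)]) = [ - 6*sqrt(2 ) , -8  , - 5 , 0, sqrt(15 )/15,sqrt(2)/2,sqrt(2 ),sqrt( 11 ), sqrt( 11 ),sqrt (13),sqrt(14 ),  sqrt(19) ] 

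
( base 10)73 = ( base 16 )49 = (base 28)2H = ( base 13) 58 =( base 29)2f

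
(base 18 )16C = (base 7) 1203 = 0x1BC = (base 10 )444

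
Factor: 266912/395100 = 152/225 = 2^3*3^( - 2) * 5^(  -  2 )*19^1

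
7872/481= 7872/481 = 16.37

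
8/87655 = 8/87655 = 0.00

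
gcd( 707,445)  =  1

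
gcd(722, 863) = 1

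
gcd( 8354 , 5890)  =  2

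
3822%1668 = 486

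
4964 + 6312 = 11276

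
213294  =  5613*38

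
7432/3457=7432/3457 = 2.15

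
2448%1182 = 84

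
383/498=383/498 = 0.77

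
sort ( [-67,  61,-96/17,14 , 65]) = [-67, - 96/17, 14, 61,65] 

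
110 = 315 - 205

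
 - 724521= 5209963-5934484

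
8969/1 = 8969=8969.00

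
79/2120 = 79/2120 = 0.04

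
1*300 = 300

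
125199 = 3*41733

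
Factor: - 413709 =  - 3^1*239^1*577^1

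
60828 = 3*20276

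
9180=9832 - 652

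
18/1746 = 1/97= 0.01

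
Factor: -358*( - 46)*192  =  2^8*3^1*23^1*179^1 = 3161856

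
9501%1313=310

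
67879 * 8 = 543032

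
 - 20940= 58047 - 78987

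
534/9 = 178/3 = 59.33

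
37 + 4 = 41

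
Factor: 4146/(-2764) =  - 2^(  -  1)*3^1 = -3/2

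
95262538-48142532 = 47120006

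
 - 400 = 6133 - 6533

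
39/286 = 3/22 = 0.14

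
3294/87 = 37 + 25/29 = 37.86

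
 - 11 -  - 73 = 62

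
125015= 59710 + 65305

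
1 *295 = 295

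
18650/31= 18650/31 = 601.61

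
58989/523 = 112 + 413/523 = 112.79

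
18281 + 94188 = 112469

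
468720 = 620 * 756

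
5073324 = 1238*4098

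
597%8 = 5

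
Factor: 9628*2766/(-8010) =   -  4438508/1335 = - 2^2 * 3^( - 1 )*5^( -1) *29^1*83^1*89^( - 1) * 461^1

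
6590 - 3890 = 2700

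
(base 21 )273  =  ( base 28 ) 18o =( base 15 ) 48c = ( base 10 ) 1032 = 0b10000001000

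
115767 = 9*12863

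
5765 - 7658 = -1893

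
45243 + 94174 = 139417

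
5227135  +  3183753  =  8410888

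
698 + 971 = 1669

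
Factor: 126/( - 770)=-3^2*5^( - 1)*11^( - 1 ) =-9/55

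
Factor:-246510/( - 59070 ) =3^2* 83^1 * 179^( - 1) =747/179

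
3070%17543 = 3070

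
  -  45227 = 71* ( -637)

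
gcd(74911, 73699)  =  1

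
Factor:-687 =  - 3^1*229^1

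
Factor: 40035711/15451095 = 13345237/5150365 = 5^( -1)*11^(-2)*8513^(  -  1 )*13345237^1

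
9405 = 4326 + 5079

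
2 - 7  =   - 5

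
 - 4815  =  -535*9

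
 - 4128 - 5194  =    -  9322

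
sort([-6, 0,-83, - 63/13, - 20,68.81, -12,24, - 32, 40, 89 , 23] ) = [ - 83, - 32,-20, - 12, - 6, - 63/13,0, 23,24, 40, 68.81, 89] 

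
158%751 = 158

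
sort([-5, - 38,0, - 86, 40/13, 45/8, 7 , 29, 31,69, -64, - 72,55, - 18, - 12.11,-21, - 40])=[-86,- 72, - 64, -40, -38, - 21, - 18 , - 12.11, - 5, 0,40/13, 45/8, 7, 29,31,  55, 69]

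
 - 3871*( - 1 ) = 3871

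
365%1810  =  365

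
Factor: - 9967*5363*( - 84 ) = 2^2*3^1*7^1*31^1*173^1*9967^1=   4490053764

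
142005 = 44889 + 97116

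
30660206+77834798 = 108495004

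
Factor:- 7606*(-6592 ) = 2^7*103^1*3803^1 = 50138752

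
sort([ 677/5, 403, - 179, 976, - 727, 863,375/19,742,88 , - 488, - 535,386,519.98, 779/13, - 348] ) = [ - 727,  -  535,  -  488, - 348, - 179, 375/19,779/13,88,677/5,386,403,519.98,742,863,976] 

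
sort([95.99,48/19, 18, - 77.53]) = [  -  77.53, 48/19, 18, 95.99]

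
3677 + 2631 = 6308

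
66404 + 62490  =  128894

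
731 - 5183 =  - 4452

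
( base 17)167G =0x1A7E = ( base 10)6782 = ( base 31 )71O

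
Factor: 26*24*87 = 54288  =  2^4*3^2*13^1*29^1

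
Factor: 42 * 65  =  2730= 2^1*3^1*5^1 * 7^1*13^1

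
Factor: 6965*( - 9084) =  - 63270060 = - 2^2*3^1*5^1*7^1*199^1*757^1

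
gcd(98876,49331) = 1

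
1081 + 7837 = 8918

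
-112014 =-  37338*3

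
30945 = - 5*( - 6189 ) 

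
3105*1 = 3105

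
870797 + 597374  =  1468171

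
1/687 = 1/687 =0.00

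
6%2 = 0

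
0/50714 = 0   =  0.00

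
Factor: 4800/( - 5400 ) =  - 8/9 = -2^3 * 3^( - 2) 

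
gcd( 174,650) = 2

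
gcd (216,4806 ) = 54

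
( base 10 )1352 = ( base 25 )242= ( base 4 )111020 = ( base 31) 1CJ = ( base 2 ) 10101001000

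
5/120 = 1/24 = 0.04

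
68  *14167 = 963356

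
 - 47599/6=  -7934 + 5/6 = -7933.17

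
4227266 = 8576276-4349010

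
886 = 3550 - 2664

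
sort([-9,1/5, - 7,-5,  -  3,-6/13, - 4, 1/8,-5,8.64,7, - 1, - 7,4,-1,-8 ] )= [ - 9, -8,-7, - 7, - 5 ,-5,-4, - 3,  -  1,-1, - 6/13,1/8,1/5,4,  7,8.64]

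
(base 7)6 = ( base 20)6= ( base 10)6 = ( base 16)6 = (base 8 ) 6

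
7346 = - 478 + 7824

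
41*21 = 861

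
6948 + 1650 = 8598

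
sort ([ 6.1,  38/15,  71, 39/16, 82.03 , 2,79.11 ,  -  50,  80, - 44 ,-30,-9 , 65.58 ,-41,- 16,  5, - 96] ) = [-96,  -  50,  -  44, - 41, - 30, - 16,  -  9,2, 39/16,38/15, 5 , 6.1,65.58,71, 79.11, 80,82.03] 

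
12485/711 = 17+ 398/711=17.56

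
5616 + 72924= 78540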